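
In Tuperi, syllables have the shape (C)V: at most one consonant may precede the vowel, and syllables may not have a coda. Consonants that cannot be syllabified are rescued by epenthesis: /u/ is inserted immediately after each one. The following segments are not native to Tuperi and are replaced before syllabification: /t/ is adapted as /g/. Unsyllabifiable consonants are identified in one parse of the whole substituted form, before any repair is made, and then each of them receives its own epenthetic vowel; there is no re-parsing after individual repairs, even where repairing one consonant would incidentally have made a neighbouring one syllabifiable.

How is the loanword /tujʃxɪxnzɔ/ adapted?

gujuʃuxɪxunuzɔ

Substitution: /t/ → /g/, giving /gujʃxɪxnzɔ/.
Under (C)V, the unsyllabifiable consonants are /j/, /ʃ/, /x/, /n/ (no codas are permitted; onsets are limited to one consonant).
Each unlicensed consonant becomes the onset of a new syllable: /j/ → /ju/, /ʃ/ → /ʃu/, /x/ → /xu/, /n/ → /nu/.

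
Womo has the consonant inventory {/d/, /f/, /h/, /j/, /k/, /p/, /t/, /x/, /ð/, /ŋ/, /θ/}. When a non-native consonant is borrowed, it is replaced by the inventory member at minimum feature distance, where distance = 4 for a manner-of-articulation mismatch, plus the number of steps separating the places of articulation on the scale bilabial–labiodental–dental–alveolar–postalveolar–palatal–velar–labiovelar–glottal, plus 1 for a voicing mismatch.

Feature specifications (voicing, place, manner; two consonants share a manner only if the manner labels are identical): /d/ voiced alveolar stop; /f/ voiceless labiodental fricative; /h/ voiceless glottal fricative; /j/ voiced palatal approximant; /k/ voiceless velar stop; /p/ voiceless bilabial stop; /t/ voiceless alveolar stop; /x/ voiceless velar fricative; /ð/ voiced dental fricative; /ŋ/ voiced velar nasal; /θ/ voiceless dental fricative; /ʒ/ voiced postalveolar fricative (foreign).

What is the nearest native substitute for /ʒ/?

ð

/ð/ is closest: same manner (fricative), place distance 2 (postalveolar→dental), same voicing; total 2. Next closest is /x/ at distance 3.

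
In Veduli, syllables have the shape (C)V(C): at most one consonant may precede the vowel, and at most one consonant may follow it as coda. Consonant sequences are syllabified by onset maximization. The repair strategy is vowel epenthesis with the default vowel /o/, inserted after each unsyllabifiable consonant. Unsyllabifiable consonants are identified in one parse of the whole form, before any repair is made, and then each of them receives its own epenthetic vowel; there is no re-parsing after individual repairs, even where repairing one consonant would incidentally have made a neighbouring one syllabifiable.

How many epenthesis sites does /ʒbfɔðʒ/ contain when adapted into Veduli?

The unsyllabifiable consonants are /ʒ/, /b/, /ʒ/; each receives one epenthetic vowel.

3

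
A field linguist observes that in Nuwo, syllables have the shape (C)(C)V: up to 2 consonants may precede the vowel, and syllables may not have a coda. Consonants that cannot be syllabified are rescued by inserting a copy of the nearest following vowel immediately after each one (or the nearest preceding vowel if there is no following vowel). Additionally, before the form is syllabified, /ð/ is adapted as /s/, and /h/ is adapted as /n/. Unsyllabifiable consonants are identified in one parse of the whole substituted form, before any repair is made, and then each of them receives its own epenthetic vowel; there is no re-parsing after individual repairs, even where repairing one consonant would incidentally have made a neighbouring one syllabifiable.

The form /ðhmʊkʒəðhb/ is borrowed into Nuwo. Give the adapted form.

Substitution: /ð/ → /s/, /h/ → /n/, giving /snmʊkʒəsnb/.
The consonants /s/, /s/, /n/, /b/ cannot be parsed into a legal (C)(C)V syllable (no codas are permitted; onsets may contain at most 2 consonants).
Epenthesis after each stranded consonant: /s/ → /sʊ/, /s/ → /sə/, /n/ → /nə/, /b/ → /bə/.

sʊnmʊkʒəsənəbə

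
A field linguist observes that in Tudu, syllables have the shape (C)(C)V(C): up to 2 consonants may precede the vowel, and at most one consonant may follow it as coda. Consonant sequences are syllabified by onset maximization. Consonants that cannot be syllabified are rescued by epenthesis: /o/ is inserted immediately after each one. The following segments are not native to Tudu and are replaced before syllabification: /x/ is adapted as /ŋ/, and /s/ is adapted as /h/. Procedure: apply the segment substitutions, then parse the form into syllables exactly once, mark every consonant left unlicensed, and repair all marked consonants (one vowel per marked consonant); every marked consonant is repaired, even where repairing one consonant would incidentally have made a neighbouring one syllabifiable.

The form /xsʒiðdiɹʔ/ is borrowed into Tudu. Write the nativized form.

Substitution: /x/ → /ŋ/, /s/ → /h/, giving /ŋhʒiðdiɹʔ/.
Syllabifying with onset maximization leaves /ŋ/, /ʔ/ stranded (at most one coda consonant is licensed; onsets may contain at most 2 consonants).
Epenthesis after each stranded consonant: /ŋ/ → /ŋo/, /ʔ/ → /ʔo/.

ŋohʒiðdiɹʔo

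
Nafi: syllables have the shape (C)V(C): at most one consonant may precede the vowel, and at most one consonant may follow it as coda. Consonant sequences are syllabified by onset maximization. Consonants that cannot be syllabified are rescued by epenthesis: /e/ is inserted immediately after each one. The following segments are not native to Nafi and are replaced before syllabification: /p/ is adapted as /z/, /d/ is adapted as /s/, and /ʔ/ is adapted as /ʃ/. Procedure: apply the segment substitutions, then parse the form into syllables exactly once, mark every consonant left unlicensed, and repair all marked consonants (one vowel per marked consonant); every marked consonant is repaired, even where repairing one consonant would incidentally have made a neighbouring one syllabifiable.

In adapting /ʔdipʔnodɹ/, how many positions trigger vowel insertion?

3

After substitution the input is /ʃsizʃnosɹ/.
The unsyllabifiable consonants are /ʃ/, /ʃ/, /ɹ/; each receives one epenthetic vowel.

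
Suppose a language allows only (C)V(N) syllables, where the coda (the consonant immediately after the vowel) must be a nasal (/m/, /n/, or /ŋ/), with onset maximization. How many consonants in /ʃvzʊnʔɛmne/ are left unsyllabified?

The consonants /ʃ/, /v/ cannot be parsed into a legal (C)V(N) syllable (only a nasal (/m/, /n/, or /ŋ/) is licensed in coda position; onsets are limited to one consonant).

2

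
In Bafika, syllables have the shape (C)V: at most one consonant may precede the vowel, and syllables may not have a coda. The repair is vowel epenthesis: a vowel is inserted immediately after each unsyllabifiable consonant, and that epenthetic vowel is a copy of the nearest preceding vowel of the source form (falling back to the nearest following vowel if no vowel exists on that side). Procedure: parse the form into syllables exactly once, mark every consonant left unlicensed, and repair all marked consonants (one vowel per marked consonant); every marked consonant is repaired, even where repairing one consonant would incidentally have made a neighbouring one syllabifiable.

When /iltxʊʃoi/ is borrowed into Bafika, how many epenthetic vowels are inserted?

2

The unsyllabifiable consonants are /l/, /t/; each receives one epenthetic vowel.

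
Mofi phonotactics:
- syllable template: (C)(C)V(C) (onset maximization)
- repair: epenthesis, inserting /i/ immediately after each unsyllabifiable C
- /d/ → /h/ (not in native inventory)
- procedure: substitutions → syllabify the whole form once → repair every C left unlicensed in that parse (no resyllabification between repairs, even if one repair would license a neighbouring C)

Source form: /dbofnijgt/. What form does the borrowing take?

hbofnijgiti

Substitution: /d/ → /h/, giving /hbofnijgt/.
Syllabifying with onset maximization leaves /g/, /t/ stranded (at most one coda consonant is licensed; onsets may contain at most 2 consonants).
Each unlicensed consonant becomes the onset of a new syllable: /g/ → /gi/, /t/ → /ti/.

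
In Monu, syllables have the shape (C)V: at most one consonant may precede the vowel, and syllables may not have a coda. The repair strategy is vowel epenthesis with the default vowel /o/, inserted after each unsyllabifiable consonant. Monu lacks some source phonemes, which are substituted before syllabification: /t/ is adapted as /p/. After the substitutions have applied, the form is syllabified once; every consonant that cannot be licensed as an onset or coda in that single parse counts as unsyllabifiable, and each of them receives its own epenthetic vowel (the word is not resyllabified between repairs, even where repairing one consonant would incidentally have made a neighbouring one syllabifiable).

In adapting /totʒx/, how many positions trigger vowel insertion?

After substitution the input is /popʒx/.
The unsyllabifiable consonants are /p/, /ʒ/, /x/; each receives one epenthetic vowel.

3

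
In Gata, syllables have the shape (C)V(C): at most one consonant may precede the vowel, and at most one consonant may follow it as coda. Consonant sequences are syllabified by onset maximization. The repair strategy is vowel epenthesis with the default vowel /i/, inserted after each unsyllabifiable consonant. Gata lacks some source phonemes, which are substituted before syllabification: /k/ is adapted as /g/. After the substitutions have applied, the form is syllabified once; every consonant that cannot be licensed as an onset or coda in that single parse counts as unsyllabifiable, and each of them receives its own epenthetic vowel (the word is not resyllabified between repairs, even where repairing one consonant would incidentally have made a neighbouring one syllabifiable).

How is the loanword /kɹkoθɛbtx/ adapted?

giɹigoθɛbtixi

Substitution: /k/ → /g/, giving /gɹgoθɛbtx/.
The consonants /g/, /ɹ/, /t/, /x/ cannot be parsed into a legal (C)V(C) syllable (at most one coda consonant is licensed; onsets are limited to one consonant).
Each unlicensed consonant becomes the onset of a new syllable: /g/ → /gi/, /ɹ/ → /ɹi/, /t/ → /ti/, /x/ → /xi/.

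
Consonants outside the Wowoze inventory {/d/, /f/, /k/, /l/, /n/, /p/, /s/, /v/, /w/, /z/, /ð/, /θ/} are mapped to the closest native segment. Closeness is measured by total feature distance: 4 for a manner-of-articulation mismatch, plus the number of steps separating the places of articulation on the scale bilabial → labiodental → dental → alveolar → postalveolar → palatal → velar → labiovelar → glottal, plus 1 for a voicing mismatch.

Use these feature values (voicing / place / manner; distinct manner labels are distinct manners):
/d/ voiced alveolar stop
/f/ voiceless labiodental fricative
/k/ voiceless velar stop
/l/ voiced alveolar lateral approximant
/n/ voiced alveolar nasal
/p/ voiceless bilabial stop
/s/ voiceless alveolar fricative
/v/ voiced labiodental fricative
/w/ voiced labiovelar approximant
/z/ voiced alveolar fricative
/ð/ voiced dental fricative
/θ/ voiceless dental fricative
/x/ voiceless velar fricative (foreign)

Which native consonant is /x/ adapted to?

/s/ is closest: same manner (fricative), place distance 3 (velar→alveolar), same voicing; total 3. Next closest is /k/ at distance 4.

s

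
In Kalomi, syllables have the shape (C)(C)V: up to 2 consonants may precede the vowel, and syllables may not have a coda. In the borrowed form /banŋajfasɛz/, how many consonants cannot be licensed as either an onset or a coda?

1

Syllabifying with onset maximization leaves /z/ stranded (no codas are permitted; onsets may contain at most 2 consonants).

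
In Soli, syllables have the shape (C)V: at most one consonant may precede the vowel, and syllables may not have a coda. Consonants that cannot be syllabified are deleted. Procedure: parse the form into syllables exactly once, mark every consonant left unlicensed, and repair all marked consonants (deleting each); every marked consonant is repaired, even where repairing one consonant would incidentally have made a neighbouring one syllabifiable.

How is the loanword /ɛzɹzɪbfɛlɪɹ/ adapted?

ɛzɪfɛlɪ

Syllabifying with onset maximization leaves /z/, /ɹ/, /b/, /ɹ/ stranded (no codas are permitted; onsets are limited to one consonant).
Deletion applies to /z/, /ɹ/, /b/, /ɹ/.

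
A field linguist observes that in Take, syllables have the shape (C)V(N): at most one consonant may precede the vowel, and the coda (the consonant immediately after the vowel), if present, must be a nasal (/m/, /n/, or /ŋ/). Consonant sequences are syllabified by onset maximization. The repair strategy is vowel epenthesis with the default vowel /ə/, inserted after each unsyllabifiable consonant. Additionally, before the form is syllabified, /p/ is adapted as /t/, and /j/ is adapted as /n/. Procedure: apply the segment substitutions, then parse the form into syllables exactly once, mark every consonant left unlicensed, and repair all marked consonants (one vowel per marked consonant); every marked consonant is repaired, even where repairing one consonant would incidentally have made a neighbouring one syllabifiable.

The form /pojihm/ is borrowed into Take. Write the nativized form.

Substitution: /p/ → /t/, /j/ → /n/, giving /tonihm/.
Under (C)V(N), the unsyllabifiable consonants are /h/, /m/ (only a nasal (/m/, /n/, or /ŋ/) is licensed in coda position; onsets are limited to one consonant).
Inserting the epenthetic vowel yields /h/ → /hə/, /m/ → /mə/.

tonihəmə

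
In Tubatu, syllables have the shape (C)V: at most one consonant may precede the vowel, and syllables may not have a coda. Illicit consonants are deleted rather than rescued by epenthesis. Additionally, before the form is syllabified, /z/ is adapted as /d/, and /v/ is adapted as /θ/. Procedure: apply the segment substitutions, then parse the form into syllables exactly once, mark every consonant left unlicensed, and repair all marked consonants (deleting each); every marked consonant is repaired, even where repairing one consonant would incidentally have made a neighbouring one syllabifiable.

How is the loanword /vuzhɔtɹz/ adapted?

θuhɔ

Substitution: /v/ → /θ/, /z/ → /d/, giving /θudhɔtɹd/.
Syllabifying with onset maximization leaves /d/, /t/, /ɹ/, /d/ stranded (no codas are permitted; onsets are limited to one consonant).
Deletion applies to /d/, /t/, /ɹ/, /d/.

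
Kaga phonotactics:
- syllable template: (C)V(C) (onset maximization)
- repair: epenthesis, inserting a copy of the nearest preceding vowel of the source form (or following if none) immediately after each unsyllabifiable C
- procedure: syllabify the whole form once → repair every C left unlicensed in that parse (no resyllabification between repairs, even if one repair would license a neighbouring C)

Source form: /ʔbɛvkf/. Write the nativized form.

ʔɛbɛvkɛfɛ

Under (C)V(C), the unsyllabifiable consonants are /ʔ/, /k/, /f/ (at most one coda consonant is licensed; onsets are limited to one consonant).
Inserting the epenthetic vowel yields /ʔ/ → /ʔɛ/, /k/ → /kɛ/, /f/ → /fɛ/.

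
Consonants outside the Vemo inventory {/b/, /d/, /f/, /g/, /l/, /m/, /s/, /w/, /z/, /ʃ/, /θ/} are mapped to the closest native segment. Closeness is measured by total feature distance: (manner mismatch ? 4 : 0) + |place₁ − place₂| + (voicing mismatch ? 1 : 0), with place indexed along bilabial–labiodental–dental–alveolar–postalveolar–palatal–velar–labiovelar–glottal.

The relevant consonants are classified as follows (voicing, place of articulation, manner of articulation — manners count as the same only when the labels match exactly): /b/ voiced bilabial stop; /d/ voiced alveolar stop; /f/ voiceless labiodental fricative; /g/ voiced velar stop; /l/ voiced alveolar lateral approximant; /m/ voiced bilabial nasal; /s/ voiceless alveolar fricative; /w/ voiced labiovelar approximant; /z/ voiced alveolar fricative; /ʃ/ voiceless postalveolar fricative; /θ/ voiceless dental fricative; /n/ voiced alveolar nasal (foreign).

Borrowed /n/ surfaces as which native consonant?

/m/ is closest: same manner (nasal), place distance 3 (alveolar→bilabial), same voicing; total 3. Next closest is /d/ at distance 4.

m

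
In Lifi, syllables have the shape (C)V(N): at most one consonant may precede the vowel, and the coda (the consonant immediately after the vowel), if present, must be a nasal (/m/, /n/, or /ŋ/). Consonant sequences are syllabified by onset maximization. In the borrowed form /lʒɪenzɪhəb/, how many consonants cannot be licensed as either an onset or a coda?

The consonants /l/, /b/ cannot be parsed into a legal (C)V(N) syllable (only a nasal (/m/, /n/, or /ŋ/) is licensed in coda position; onsets are limited to one consonant).

2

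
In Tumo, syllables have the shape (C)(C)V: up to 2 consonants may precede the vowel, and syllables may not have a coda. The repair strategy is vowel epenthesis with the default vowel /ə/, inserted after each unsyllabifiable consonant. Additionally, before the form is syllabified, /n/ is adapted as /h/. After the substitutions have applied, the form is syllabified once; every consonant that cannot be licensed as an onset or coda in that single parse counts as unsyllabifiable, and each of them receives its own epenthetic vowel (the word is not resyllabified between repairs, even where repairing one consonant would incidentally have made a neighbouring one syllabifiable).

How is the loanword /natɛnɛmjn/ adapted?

hatɛhɛməjəhə

Substitution: /n/ → /h/, giving /hatɛhɛmjh/.
The consonants /m/, /j/, /h/ cannot be parsed into a legal (C)(C)V syllable (no codas are permitted; onsets may contain at most 2 consonants).
Inserting the epenthetic vowel yields /m/ → /mə/, /j/ → /jə/, /h/ → /hə/.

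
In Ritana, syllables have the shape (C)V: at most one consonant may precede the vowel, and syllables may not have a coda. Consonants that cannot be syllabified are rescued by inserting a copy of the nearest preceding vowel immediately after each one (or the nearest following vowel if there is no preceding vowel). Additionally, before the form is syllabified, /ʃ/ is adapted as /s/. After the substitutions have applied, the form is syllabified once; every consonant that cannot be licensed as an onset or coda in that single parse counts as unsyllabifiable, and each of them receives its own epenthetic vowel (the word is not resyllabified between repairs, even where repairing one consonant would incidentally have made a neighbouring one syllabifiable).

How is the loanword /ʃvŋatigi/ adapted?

savaŋatigi

Substitution: /ʃ/ → /s/, giving /svŋatigi/.
The consonants /s/, /v/ cannot be parsed into a legal (C)V syllable (no codas are permitted; onsets are limited to one consonant).
Epenthesis after each stranded consonant: /s/ → /sa/, /v/ → /va/.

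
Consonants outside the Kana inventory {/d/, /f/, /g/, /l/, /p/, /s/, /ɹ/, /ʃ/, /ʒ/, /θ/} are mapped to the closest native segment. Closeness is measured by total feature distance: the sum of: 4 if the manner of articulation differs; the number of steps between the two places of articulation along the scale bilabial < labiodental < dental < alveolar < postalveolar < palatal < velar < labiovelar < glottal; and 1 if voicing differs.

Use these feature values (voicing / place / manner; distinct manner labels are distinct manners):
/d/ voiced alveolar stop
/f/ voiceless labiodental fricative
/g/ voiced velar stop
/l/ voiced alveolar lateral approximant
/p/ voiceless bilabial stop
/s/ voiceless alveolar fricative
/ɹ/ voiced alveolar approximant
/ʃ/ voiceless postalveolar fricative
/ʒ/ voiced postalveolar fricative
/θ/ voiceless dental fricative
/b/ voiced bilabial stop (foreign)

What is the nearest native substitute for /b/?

/p/ is closest: same manner (stop), place distance 0 (bilabial→bilabial), voicing differs (+1); total 1. Next closest is /d/ at distance 3.

p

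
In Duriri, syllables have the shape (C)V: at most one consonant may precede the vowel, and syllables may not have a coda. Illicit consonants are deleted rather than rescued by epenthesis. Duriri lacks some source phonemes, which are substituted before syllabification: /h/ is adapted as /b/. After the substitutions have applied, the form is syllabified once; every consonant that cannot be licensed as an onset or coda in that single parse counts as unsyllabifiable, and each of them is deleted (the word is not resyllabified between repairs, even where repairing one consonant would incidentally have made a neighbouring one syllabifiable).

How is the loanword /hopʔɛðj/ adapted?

Substitution: /h/ → /b/, giving /bopʔɛðj/.
Syllabifying with onset maximization leaves /p/, /ð/, /j/ stranded (no codas are permitted; onsets are limited to one consonant).
Deleting the stranded consonants removes /p/, /ð/, /j/.

boʔɛ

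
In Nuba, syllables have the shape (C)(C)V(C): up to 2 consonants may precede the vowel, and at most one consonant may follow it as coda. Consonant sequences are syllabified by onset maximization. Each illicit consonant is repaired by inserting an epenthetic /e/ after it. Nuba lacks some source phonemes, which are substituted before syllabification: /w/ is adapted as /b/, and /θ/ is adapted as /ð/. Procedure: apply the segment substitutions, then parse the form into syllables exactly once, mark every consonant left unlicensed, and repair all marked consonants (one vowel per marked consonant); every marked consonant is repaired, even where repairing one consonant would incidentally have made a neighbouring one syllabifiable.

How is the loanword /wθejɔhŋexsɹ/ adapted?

Substitution: /w/ → /b/, /θ/ → /ð/, giving /bðejɔhŋexsɹ/.
Syllabifying with onset maximization leaves /s/, /ɹ/ stranded (at most one coda consonant is licensed; onsets may contain at most 2 consonants).
Each unlicensed consonant becomes the onset of a new syllable: /s/ → /se/, /ɹ/ → /ɹe/.

bðejɔhŋexseɹe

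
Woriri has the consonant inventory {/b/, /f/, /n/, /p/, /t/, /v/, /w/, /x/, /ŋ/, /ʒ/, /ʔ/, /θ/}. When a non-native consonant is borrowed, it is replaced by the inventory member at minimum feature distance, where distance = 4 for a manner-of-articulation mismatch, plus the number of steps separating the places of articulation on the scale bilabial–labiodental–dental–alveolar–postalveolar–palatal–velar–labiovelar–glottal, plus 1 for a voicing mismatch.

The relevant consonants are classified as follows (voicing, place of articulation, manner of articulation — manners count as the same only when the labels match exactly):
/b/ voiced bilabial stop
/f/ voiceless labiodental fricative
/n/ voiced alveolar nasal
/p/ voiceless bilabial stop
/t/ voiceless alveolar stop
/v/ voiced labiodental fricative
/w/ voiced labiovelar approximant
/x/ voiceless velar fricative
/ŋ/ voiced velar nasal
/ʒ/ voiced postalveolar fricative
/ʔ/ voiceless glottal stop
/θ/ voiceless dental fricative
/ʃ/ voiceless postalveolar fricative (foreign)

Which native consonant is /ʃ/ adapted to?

ʒ

/ʒ/ is closest: same manner (fricative), place distance 0 (postalveolar→postalveolar), voicing differs (+1); total 1. Next closest is /x/ at distance 2.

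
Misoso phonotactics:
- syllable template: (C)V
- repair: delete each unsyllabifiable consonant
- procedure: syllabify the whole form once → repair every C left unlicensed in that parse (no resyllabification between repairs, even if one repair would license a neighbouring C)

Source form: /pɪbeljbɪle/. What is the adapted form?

Under (C)V, the unsyllabifiable consonants are /l/, /j/ (no codas are permitted; onsets are limited to one consonant).
Each unlicensed consonant is deleted: /l/, /j/.

pɪbebɪle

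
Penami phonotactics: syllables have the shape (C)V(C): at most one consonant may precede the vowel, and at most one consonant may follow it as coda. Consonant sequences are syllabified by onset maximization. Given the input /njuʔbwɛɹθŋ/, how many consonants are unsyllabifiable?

Syllabifying with onset maximization leaves /n/, /b/, /θ/, /ŋ/ stranded (at most one coda consonant is licensed; onsets are limited to one consonant).

4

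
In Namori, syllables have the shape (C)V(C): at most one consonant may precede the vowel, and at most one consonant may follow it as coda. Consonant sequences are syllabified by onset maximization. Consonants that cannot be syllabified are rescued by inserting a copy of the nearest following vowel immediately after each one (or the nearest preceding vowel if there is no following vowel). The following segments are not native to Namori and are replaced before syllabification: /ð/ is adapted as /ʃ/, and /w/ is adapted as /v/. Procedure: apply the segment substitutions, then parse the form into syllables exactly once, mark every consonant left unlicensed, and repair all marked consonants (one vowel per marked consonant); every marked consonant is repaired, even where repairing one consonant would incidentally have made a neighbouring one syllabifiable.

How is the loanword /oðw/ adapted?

oʃvo

Substitution: /ð/ → /ʃ/, /w/ → /v/, giving /oʃv/.
Under (C)V(C), the unsyllabifiable consonants are /v/ (at most one coda consonant is licensed; onsets are limited to one consonant).
Epenthesis after each stranded consonant: /v/ → /vo/.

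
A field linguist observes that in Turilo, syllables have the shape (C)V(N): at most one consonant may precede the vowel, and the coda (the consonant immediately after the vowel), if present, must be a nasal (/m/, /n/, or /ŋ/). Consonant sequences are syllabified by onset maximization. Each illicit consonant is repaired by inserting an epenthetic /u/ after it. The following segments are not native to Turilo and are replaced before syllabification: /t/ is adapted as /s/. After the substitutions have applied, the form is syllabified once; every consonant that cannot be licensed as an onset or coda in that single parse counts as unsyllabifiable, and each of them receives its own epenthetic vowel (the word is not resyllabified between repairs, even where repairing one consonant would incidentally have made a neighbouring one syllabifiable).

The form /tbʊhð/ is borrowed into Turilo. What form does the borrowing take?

subʊhuðu

Substitution: /t/ → /s/, giving /sbʊhð/.
The consonants /s/, /h/, /ð/ cannot be parsed into a legal (C)V(N) syllable (only a nasal (/m/, /n/, or /ŋ/) is licensed in coda position; onsets are limited to one consonant).
Inserting the epenthetic vowel yields /s/ → /su/, /h/ → /hu/, /ð/ → /ðu/.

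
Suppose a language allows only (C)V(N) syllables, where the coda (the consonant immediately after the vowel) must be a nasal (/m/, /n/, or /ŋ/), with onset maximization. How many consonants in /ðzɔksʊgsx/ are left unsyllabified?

5

Syllabifying with onset maximization leaves /ð/, /k/, /g/, /s/, /x/ stranded (only a nasal (/m/, /n/, or /ŋ/) is licensed in coda position; onsets are limited to one consonant).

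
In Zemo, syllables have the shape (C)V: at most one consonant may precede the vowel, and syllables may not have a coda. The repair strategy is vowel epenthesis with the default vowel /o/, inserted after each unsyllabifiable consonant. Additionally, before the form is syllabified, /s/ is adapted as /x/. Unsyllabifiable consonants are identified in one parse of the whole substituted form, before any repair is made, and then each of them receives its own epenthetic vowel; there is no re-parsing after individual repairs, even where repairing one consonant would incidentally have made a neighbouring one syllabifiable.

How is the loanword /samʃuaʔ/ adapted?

xamoʃuaʔo

Substitution: /s/ → /x/, giving /xamʃuaʔ/.
The consonants /m/, /ʔ/ cannot be parsed into a legal (C)V syllable (no codas are permitted; onsets are limited to one consonant).
Inserting the epenthetic vowel yields /m/ → /mo/, /ʔ/ → /ʔo/.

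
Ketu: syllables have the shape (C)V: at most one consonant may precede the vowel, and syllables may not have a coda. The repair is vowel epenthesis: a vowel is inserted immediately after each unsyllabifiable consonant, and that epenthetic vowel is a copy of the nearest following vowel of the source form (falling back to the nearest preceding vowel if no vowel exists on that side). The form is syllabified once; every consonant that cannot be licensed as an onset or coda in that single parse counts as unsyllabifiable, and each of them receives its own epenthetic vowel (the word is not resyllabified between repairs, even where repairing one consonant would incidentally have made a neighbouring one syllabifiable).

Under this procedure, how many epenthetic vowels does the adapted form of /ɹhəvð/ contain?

The unsyllabifiable consonants are /ɹ/, /v/, /ð/; each receives one epenthetic vowel.

3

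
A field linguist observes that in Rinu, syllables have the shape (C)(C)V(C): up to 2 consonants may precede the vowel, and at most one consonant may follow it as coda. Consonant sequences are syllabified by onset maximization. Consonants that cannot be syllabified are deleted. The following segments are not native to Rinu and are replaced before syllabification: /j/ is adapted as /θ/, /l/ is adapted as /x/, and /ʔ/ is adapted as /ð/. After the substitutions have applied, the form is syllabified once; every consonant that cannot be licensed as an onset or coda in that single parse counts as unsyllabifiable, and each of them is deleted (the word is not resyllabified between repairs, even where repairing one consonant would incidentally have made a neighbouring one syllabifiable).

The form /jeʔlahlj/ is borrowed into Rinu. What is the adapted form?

θeðxah

Substitution: /j/ → /θ/, /ʔ/ → /ð/, /l/ → /x/, giving /θeðxahxθ/.
Under (C)(C)V(C), the unsyllabifiable consonants are /x/, /θ/ (at most one coda consonant is licensed; onsets may contain at most 2 consonants).
Deletion applies to /x/, /θ/.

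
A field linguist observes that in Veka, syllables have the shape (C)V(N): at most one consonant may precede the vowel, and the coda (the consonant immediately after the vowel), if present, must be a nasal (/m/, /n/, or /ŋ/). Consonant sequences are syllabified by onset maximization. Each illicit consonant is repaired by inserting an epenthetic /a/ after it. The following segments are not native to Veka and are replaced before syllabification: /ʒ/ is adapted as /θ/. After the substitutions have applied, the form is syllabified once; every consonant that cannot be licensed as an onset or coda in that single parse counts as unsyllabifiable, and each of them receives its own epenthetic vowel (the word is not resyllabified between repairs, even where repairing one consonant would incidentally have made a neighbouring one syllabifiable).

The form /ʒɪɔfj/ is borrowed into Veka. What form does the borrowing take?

θɪɔfaja

Substitution: /ʒ/ → /θ/, giving /θɪɔfj/.
The consonants /f/, /j/ cannot be parsed into a legal (C)V(N) syllable (only a nasal (/m/, /n/, or /ŋ/) is licensed in coda position; onsets are limited to one consonant).
Epenthesis after each stranded consonant: /f/ → /fa/, /j/ → /ja/.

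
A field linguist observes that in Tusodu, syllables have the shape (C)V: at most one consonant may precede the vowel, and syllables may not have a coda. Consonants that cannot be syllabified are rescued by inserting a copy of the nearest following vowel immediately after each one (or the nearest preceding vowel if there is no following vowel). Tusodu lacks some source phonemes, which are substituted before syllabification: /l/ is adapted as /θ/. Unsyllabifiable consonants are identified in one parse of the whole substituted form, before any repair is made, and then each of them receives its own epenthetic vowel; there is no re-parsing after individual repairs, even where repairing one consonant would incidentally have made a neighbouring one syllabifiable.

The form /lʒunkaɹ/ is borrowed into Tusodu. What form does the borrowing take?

Substitution: /l/ → /θ/, giving /θʒunkaɹ/.
Under (C)V, the unsyllabifiable consonants are /θ/, /n/, /ɹ/ (no codas are permitted; onsets are limited to one consonant).
Each unlicensed consonant becomes the onset of a new syllable: /θ/ → /θu/, /n/ → /na/, /ɹ/ → /ɹa/.

θuʒunakaɹa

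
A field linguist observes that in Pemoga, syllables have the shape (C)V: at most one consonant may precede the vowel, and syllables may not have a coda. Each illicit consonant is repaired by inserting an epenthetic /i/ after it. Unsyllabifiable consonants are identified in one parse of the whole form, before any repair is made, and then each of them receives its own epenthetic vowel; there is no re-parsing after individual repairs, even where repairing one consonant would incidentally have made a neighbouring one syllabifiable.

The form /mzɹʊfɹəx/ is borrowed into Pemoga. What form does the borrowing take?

miziɹʊfiɹəxi

Syllabifying with onset maximization leaves /m/, /z/, /f/, /x/ stranded (no codas are permitted; onsets are limited to one consonant).
Inserting the epenthetic vowel yields /m/ → /mi/, /z/ → /zi/, /f/ → /fi/, /x/ → /xi/.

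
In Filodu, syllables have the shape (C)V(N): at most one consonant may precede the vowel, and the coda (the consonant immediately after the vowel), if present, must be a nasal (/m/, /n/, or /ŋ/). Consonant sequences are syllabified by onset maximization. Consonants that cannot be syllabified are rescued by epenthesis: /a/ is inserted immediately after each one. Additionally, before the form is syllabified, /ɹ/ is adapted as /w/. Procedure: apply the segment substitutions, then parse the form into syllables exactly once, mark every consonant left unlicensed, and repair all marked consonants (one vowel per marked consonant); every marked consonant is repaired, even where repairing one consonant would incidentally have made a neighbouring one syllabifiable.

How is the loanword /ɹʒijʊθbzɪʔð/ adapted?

waʒijʊθabazɪʔaða

Substitution: /ɹ/ → /w/, giving /wʒijʊθbzɪʔð/.
Under (C)V(N), the unsyllabifiable consonants are /w/, /θ/, /b/, /ʔ/, /ð/ (only a nasal (/m/, /n/, or /ŋ/) is licensed in coda position; onsets are limited to one consonant).
Each unlicensed consonant becomes the onset of a new syllable: /w/ → /wa/, /θ/ → /θa/, /b/ → /ba/, /ʔ/ → /ʔa/, /ð/ → /ða/.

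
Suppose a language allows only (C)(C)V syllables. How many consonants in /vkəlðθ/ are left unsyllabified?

Syllabifying with onset maximization leaves /l/, /ð/, /θ/ stranded (no codas are permitted; onsets may contain at most 2 consonants).

3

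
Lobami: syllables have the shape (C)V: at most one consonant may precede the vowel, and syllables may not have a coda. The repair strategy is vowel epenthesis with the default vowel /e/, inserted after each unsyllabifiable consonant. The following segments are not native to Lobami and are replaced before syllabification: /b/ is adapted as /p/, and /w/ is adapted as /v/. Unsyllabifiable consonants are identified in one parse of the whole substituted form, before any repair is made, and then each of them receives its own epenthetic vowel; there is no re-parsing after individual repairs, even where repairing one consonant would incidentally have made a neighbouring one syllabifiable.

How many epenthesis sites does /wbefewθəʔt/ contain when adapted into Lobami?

After substitution the input is /vpefevθəʔt/.
The unsyllabifiable consonants are /v/, /v/, /ʔ/, /t/; each receives one epenthetic vowel.

4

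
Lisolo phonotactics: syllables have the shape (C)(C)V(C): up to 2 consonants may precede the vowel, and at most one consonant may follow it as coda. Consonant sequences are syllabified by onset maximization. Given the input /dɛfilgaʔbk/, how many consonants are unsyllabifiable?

2

Under (C)(C)V(C), the unsyllabifiable consonants are /b/, /k/ (at most one coda consonant is licensed; onsets may contain at most 2 consonants).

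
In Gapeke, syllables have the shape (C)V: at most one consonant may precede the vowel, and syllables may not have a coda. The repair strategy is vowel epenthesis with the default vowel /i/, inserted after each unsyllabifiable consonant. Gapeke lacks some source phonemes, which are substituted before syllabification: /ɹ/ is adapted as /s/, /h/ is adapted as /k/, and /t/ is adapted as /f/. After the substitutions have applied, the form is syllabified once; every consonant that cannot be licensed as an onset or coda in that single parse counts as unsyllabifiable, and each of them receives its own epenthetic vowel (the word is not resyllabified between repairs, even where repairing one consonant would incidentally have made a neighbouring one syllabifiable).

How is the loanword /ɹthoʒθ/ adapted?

Substitution: /ɹ/ → /s/, /t/ → /f/, /h/ → /k/, giving /sfkoʒθ/.
The consonants /s/, /f/, /ʒ/, /θ/ cannot be parsed into a legal (C)V syllable (no codas are permitted; onsets are limited to one consonant).
Each unlicensed consonant becomes the onset of a new syllable: /s/ → /si/, /f/ → /fi/, /ʒ/ → /ʒi/, /θ/ → /θi/.

sifikoʒiθi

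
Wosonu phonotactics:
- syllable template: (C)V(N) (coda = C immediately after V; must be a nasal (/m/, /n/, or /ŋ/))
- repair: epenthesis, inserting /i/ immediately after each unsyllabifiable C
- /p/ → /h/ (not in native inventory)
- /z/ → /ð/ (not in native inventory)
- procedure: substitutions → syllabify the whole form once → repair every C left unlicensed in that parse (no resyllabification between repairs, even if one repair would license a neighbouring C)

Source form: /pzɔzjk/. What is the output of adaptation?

Substitution: /p/ → /h/, /z/ → /ð/, giving /hðɔðjk/.
Under (C)V(N), the unsyllabifiable consonants are /h/, /ð/, /j/, /k/ (only a nasal (/m/, /n/, or /ŋ/) is licensed in coda position; onsets are limited to one consonant).
Each unlicensed consonant becomes the onset of a new syllable: /h/ → /hi/, /ð/ → /ði/, /j/ → /ji/, /k/ → /ki/.

hiðɔðijiki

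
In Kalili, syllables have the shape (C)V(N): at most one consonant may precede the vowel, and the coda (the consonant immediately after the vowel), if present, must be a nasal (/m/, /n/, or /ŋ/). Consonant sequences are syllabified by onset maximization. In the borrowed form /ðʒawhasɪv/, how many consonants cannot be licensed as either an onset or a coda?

The consonants /ð/, /w/, /v/ cannot be parsed into a legal (C)V(N) syllable (only a nasal (/m/, /n/, or /ŋ/) is licensed in coda position; onsets are limited to one consonant).

3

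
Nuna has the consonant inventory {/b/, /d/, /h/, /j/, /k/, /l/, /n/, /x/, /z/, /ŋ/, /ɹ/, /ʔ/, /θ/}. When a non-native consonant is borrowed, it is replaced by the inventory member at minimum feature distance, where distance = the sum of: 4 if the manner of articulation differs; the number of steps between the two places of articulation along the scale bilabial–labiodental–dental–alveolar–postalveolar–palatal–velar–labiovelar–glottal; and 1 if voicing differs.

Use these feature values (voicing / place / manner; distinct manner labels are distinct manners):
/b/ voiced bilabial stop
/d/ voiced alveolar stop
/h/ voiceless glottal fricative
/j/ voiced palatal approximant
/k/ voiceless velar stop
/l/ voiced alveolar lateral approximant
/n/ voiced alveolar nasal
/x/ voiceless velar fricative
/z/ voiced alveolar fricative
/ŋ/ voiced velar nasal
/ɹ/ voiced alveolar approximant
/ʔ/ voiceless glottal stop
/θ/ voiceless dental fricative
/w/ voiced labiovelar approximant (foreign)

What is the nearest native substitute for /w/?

j

/j/ is closest: same manner (approximant), place distance 2 (labiovelar→palatal), same voicing; total 2. Next closest is /ɹ/ at distance 4.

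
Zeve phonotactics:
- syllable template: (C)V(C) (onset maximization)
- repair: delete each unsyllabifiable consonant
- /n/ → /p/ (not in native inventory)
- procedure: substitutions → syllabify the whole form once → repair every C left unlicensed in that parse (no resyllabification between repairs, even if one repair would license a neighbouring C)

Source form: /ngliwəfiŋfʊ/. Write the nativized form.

liwəfiŋfʊ

Substitution: /n/ → /p/, giving /pgliwəfiŋfʊ/.
Under (C)V(C), the unsyllabifiable consonants are /p/, /g/ (at most one coda consonant is licensed; onsets are limited to one consonant).
Deleting the stranded consonants removes /p/, /g/.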